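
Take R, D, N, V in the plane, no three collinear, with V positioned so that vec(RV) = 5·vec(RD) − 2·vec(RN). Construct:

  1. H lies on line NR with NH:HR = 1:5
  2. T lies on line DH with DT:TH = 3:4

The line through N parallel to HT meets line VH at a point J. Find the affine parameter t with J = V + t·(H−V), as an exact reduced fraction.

t = 7/8

Set R = (0, 0), D = (1, 0), N = (0, 1), V = (5, -2); any affine frame gives the same invariant.
1. H lies on line NR with NH:HR = 1:5 ⇒ H = (0, 5/6)
2. T lies on line DH with DT:TH = 3:4 ⇒ T = (4/7, 5/14)
through N parallel to HT: direction (4/7, -10/21); meets VH at J = (5/8, 23/48)
J = V + t·(H−V) with t = 7/8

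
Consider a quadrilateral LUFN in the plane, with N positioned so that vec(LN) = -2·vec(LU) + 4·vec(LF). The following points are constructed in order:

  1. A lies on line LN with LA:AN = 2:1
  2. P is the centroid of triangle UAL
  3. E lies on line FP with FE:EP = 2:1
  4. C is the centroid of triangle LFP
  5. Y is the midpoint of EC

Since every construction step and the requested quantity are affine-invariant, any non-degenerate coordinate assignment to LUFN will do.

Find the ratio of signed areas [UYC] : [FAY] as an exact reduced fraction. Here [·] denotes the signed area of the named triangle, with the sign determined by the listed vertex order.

[UYC]:[FAY] = 23/63

Assign L = (0, 0), U = (1, 0), F = (0, 1), N = (-2, 4) — the answer is frame-independent, so this choice is without loss of generality.
1. A lies on line LN with LA:AN = 2:1 ⇒ A = (-4/3, 8/3)
2. P is the centroid of triangle UAL ⇒ P = (-1/9, 8/9)
3. E lies on line FP with FE:EP = 2:1 ⇒ E = (-2/27, 25/27)
4. C is the centroid of triangle LFP ⇒ C = (-1/27, 17/27)
5. Y is the midpoint of EC ⇒ Y = (-1/18, 7/9)
2·[UYC] = 23/162, 2·[FAY] = 7/18
[UYC]:[FAY] = 23/162:7/18 = 23/63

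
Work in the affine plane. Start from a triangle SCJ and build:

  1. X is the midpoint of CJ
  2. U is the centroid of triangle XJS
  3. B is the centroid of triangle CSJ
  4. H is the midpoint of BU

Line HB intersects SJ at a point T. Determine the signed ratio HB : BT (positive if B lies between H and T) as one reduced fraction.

HB:BT = -1/4

Choose coordinates S = (0, 0), C = (1, 0), J = (0, 1).
1. X is the midpoint of CJ ⇒ X = (1/2, 1/2)
2. U is the centroid of triangle XJS ⇒ U = (1/6, 1/2)
3. B is the centroid of triangle CSJ ⇒ B = (1/3, 1/3)
4. H is the midpoint of BU ⇒ H = (1/4, 5/12)
line HB meets SJ at T = (0, 2/3)
B = H + t·(T−H) with t = -1/3, so HB:BT = -1/3:4/3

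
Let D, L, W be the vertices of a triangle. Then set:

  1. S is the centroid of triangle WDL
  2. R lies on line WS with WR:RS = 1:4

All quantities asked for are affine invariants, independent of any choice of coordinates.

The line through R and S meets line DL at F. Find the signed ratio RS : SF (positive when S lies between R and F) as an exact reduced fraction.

RS:SF = 8/5

Assign D = (0, 0), L = (1, 0), W = (0, 1) — the answer is frame-independent, so this choice is without loss of generality.
1. S is the centroid of triangle WDL ⇒ S = (1/3, 1/3)
2. R lies on line WS with WR:RS = 1:4 ⇒ R = (1/15, 13/15)
line RS meets DL at F = (1/2, 0)
S = R + t·(F−R) with t = 8/13, so RS:SF = 8/13:5/13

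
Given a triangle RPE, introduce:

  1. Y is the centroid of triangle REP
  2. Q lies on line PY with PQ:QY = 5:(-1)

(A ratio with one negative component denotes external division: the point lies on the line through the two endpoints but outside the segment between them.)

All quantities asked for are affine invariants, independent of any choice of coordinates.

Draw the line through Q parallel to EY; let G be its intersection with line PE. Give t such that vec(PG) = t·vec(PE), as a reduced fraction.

t = 5/4

Assign R = (0, 0), P = (1, 0), E = (0, 1) — the answer is frame-independent, so this choice is without loss of generality.
1. Y is the centroid of triangle REP ⇒ Y = (1/3, 1/3)
2. Q lies on line PY with PQ:QY = 5:(-1) ⇒ Q = (1/6, 5/12)
through Q parallel to EY: direction (1/3, -2/3); meets PE at G = (-1/4, 5/4)
G = P + t·(E−P) with t = 5/4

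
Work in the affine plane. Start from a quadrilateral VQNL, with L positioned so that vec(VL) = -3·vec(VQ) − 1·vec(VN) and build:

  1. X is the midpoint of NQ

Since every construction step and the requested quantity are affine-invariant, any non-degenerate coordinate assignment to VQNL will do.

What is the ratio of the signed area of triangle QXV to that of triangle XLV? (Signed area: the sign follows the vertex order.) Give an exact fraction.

Work in coordinates with V = (0, 0), Q = (1, 0), N = (0, 1), L = (-3, -1).
1. X is the midpoint of NQ ⇒ X = (1/2, 1/2)
2·[QXV] = 1/2, 2·[XLV] = 1
[QXV]:[XLV] = 1/2:1 = 1/2

[QXV]:[XLV] = 1/2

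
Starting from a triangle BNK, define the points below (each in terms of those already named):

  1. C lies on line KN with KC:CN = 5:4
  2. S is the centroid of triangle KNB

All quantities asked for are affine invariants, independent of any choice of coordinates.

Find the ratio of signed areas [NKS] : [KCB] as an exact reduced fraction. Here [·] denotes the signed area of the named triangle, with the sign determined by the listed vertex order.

Set B = (0, 0), N = (1, 0), K = (0, 1); any affine frame gives the same invariant.
1. C lies on line KN with KC:CN = 5:4 ⇒ C = (5/9, 4/9)
2. S is the centroid of triangle KNB ⇒ S = (1/3, 1/3)
2·[NKS] = 1/3, 2·[KCB] = -5/9
[NKS]:[KCB] = 1/3:-5/9 = -3/5

[NKS]:[KCB] = -3/5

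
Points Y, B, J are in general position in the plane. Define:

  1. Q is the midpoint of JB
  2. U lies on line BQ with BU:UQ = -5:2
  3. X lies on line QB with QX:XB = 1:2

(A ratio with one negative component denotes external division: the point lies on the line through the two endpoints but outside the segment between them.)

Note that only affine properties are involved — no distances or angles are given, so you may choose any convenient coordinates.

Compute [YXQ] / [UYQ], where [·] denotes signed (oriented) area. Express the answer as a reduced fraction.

Set Y = (0, 0), B = (1, 0), J = (0, 1); any affine frame gives the same invariant.
1. Q is the midpoint of JB ⇒ Q = (1/2, 1/2)
2. U lies on line BQ with BU:UQ = -5:2 ⇒ U = (1/6, 5/6)
3. X lies on line QB with QX:XB = 1:2 ⇒ X = (2/3, 1/3)
2·[YXQ] = 1/6, 2·[UYQ] = 1/3
[YXQ]:[UYQ] = 1/6:1/3 = 1/2

[YXQ]:[UYQ] = 1/2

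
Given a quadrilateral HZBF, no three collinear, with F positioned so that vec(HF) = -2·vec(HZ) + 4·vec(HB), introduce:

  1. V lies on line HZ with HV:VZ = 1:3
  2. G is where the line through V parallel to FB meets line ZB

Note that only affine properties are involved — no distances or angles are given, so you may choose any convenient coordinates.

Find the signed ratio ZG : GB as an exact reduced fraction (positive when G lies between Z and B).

ZG:GB = -9/5

Choose coordinates H = (0, 0), Z = (1, 0), B = (0, 1), F = (-2, 4).
1. V lies on line HZ with HV:VZ = 1:3 ⇒ V = (1/4, 0)
2. G is where the line through V parallel to FB meets line ZB ⇒ G = (-5/4, 9/4)
G = Z + t·(B−Z) with t = 9/4, so ZG:GB = t:(1−t) = 9/4:-5/4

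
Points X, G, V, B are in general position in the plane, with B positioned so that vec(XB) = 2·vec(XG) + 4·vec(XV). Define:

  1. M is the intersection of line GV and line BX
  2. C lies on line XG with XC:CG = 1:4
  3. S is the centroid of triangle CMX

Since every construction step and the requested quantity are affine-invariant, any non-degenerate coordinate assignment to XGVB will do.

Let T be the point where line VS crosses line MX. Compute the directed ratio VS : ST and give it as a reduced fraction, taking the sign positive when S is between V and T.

Assign X = (0, 0), G = (1, 0), V = (0, 1), B = (2, 4) — the answer is frame-independent, so this choice is without loss of generality.
1. M is the intersection of line GV and line BX ⇒ M = (1/3, 2/3)
2. C lies on line XG with XC:CG = 1:4 ⇒ C = (1/5, 0)
3. S is the centroid of triangle CMX ⇒ S = (8/45, 2/9)
line VS meets MX at T = (8/51, 16/51)
S = V + t·(T−V) with t = 17/15, so VS:ST = 17/15:-2/15

VS:ST = -17/2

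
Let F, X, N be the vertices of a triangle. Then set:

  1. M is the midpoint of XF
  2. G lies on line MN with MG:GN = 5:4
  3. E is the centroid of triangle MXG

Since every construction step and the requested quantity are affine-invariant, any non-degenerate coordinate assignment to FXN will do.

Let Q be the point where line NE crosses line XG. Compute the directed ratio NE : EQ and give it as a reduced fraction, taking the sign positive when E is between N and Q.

NE:EQ = -17/5

Choose coordinates F = (0, 0), X = (1, 0), N = (0, 1).
1. M is the midpoint of XF ⇒ M = (1/2, 0)
2. G lies on line MN with MG:GN = 5:4 ⇒ G = (2/9, 5/9)
3. E is the centroid of triangle MXG ⇒ E = (31/54, 5/27)
line NE meets XG at Q = (62/153, 65/153)
E = N + t·(Q−N) with t = 17/12, so NE:EQ = 17/12:-5/12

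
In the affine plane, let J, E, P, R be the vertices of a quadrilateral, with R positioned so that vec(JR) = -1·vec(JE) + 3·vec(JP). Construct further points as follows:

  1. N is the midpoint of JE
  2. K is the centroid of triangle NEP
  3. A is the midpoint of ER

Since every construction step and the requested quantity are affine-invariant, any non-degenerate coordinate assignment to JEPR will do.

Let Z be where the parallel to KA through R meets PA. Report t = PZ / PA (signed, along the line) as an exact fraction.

t = -2/3

Work in coordinates with J = (0, 0), E = (1, 0), P = (0, 1), R = (-1, 3).
1. N is the midpoint of JE ⇒ N = (1/2, 0)
2. K is the centroid of triangle NEP ⇒ K = (1/2, 1/3)
3. A is the midpoint of ER ⇒ A = (0, 3/2)
through R parallel to KA: direction (-1/2, 7/6); meets PA at Z = (0, 2/3)
Z = P + t·(A−P) with t = -2/3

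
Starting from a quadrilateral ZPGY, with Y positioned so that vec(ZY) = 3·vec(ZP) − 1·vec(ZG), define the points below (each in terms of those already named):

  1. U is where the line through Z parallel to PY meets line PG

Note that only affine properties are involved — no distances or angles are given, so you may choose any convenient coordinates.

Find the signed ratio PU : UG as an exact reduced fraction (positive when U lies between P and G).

PU:UG = -1/2

Work in coordinates with Z = (0, 0), P = (1, 0), G = (0, 1), Y = (3, -1).
1. U is where the line through Z parallel to PY meets line PG ⇒ U = (2, -1)
U = P + t·(G−P) with t = -1, so PU:UG = t:(1−t) = -1:2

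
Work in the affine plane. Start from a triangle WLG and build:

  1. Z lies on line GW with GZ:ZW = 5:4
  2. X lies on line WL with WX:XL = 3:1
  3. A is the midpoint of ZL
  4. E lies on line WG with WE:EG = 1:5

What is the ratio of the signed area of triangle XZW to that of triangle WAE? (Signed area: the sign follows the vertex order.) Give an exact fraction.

[XZW]:[WAE] = 4

Work in coordinates with W = (0, 0), L = (1, 0), G = (0, 1).
1. Z lies on line GW with GZ:ZW = 5:4 ⇒ Z = (0, 4/9)
2. X lies on line WL with WX:XL = 3:1 ⇒ X = (3/4, 0)
3. A is the midpoint of ZL ⇒ A = (1/2, 2/9)
4. E lies on line WG with WE:EG = 1:5 ⇒ E = (0, 1/6)
2·[XZW] = 1/3, 2·[WAE] = 1/12
[XZW]:[WAE] = 1/3:1/12 = 4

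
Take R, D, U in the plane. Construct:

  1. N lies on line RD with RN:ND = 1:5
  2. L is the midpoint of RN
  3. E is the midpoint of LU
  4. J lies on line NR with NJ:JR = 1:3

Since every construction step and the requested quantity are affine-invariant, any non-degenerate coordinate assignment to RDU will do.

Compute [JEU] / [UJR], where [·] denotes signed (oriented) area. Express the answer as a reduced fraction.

Assign R = (0, 0), D = (1, 0), U = (0, 1) — the answer is frame-independent, so this choice is without loss of generality.
1. N lies on line RD with RN:ND = 1:5 ⇒ N = (1/6, 0)
2. L is the midpoint of RN ⇒ L = (1/12, 0)
3. E is the midpoint of LU ⇒ E = (1/24, 1/2)
4. J lies on line NR with NJ:JR = 1:3 ⇒ J = (1/8, 0)
2·[JEU] = -1/48, 2·[UJR] = -1/8
[JEU]:[UJR] = -1/48:-1/8 = 1/6

[JEU]:[UJR] = 1/6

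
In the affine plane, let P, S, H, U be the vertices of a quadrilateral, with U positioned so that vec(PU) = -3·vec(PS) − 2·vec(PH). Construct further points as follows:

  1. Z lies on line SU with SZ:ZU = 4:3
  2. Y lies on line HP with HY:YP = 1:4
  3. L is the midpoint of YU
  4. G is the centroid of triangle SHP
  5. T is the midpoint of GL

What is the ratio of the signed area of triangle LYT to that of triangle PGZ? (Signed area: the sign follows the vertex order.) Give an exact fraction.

[LYT]:[PGZ] = -49/4

Choose coordinates P = (0, 0), S = (1, 0), H = (0, 1), U = (-3, -2).
1. Z lies on line SU with SZ:ZU = 4:3 ⇒ Z = (-9/7, -8/7)
2. Y lies on line HP with HY:YP = 1:4 ⇒ Y = (0, 4/5)
3. L is the midpoint of YU ⇒ L = (-3/2, -3/5)
4. G is the centroid of triangle SHP ⇒ G = (1/3, 1/3)
5. T is the midpoint of GL ⇒ T = (-7/12, -2/15)
2·[LYT] = -7/12, 2·[PGZ] = 1/21
[LYT]:[PGZ] = -7/12:1/21 = -49/4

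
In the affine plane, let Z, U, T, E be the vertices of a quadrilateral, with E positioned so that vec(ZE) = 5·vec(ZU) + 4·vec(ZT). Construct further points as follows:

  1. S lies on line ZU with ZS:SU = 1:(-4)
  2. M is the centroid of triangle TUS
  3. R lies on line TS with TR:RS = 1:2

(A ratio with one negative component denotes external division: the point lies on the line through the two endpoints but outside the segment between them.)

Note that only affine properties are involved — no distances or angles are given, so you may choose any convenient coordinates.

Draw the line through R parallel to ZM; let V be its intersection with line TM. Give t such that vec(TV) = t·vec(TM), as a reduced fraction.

t = 1/6

Set Z = (0, 0), U = (1, 0), T = (0, 1), E = (5, 4); any affine frame gives the same invariant.
1. S lies on line ZU with ZS:SU = 1:(-4) ⇒ S = (-1/3, 0)
2. M is the centroid of triangle TUS ⇒ M = (2/9, 1/3)
3. R lies on line TS with TR:RS = 1:2 ⇒ R = (-1/9, 2/3)
through R parallel to ZM: direction (2/9, 1/3); meets TM at V = (1/27, 8/9)
V = T + t·(M−T) with t = 1/6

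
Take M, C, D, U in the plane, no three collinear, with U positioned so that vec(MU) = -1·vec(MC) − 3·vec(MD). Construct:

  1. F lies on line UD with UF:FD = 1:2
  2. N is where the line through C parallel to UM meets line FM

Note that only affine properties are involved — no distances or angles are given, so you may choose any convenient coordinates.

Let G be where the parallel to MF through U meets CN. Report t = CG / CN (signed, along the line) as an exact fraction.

t = 4/5

Set M = (0, 0), C = (1, 0), D = (0, 1), U = (-1, -3); any affine frame gives the same invariant.
1. F lies on line UD with UF:FD = 1:2 ⇒ F = (-2/3, -5/3)
2. N is where the line through C parallel to UM meets line FM ⇒ N = (6, 15)
through U parallel to MF: direction (-2/3, -5/3); meets CN at G = (5, 12)
G = C + t·(N−C) with t = 4/5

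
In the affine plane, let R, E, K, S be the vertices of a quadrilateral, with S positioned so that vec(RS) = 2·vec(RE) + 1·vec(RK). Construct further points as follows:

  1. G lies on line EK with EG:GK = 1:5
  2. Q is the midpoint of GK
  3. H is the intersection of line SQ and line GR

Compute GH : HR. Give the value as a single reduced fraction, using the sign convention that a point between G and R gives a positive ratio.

GH:HR = -10/9

Choose coordinates R = (0, 0), E = (1, 0), K = (0, 1), S = (2, 1).
1. G lies on line EK with EG:GK = 1:5 ⇒ G = (5/6, 1/6)
2. Q is the midpoint of GK ⇒ Q = (5/12, 7/12)
3. H is the intersection of line SQ and line GR ⇒ H = (-15/2, -3/2)
H = G + t·(R−G) with t = 10, so GH:HR = t:(1−t) = 10:-9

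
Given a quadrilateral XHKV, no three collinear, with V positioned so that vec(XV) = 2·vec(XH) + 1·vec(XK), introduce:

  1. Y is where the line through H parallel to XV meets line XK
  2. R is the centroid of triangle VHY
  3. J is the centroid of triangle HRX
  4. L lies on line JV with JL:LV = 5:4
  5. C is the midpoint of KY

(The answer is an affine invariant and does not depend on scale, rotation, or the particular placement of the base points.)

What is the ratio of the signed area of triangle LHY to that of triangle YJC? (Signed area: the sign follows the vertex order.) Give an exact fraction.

[LHY]:[YJC] = -61/81

Set X = (0, 0), H = (1, 0), K = (0, 1), V = (2, 1); any affine frame gives the same invariant.
1. Y is where the line through H parallel to XV meets line XK ⇒ Y = (0, -1/2)
2. R is the centroid of triangle VHY ⇒ R = (1, 1/6)
3. J is the centroid of triangle HRX ⇒ J = (2/3, 1/18)
4. L lies on line JV with JL:LV = 5:4 ⇒ L = (38/27, 47/81)
5. C is the midpoint of KY ⇒ C = (0, 1/4)
2·[LHY] = -61/162, 2·[YJC] = 1/2
[LHY]:[YJC] = -61/162:1/2 = -61/81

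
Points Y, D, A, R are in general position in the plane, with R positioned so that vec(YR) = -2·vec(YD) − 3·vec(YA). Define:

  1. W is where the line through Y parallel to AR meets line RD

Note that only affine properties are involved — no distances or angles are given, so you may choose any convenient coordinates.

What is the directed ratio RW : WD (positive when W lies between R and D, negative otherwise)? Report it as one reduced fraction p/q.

RW:WD = 1/2

Work in coordinates with Y = (0, 0), D = (1, 0), A = (0, 1), R = (-2, -3).
1. W is where the line through Y parallel to AR meets line RD ⇒ W = (-1, -2)
W = R + t·(D−R) with t = 1/3, so RW:WD = t:(1−t) = 1/3:2/3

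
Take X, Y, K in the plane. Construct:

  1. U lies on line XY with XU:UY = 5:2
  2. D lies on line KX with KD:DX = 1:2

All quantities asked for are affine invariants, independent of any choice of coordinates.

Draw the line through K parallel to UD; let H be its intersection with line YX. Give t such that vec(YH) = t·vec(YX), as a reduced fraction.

Set X = (0, 0), Y = (1, 0), K = (0, 1); any affine frame gives the same invariant.
1. U lies on line XY with XU:UY = 5:2 ⇒ U = (5/7, 0)
2. D lies on line KX with KD:DX = 1:2 ⇒ D = (0, 2/3)
through K parallel to UD: direction (-5/7, 2/3); meets YX at H = (15/14, 0)
H = Y + t·(X−Y) with t = -1/14

t = -1/14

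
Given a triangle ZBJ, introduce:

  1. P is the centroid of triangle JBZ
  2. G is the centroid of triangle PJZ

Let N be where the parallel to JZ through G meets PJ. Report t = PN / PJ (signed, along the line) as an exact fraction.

Assign Z = (0, 0), B = (1, 0), J = (0, 1) — the answer is frame-independent, so this choice is without loss of generality.
1. P is the centroid of triangle JBZ ⇒ P = (1/3, 1/3)
2. G is the centroid of triangle PJZ ⇒ G = (1/9, 4/9)
through G parallel to JZ: direction (0, -1); meets PJ at N = (1/9, 7/9)
N = P + t·(J−P) with t = 2/3

t = 2/3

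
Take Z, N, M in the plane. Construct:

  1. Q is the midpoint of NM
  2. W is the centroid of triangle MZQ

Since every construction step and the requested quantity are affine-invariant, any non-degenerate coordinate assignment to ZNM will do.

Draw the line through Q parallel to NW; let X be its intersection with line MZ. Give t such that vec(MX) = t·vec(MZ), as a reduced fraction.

Assign Z = (0, 0), N = (1, 0), M = (0, 1) — the answer is frame-independent, so this choice is without loss of generality.
1. Q is the midpoint of NM ⇒ Q = (1/2, 1/2)
2. W is the centroid of triangle MZQ ⇒ W = (1/6, 1/2)
through Q parallel to NW: direction (-5/6, 1/2); meets MZ at X = (0, 4/5)
X = M + t·(Z−M) with t = 1/5

t = 1/5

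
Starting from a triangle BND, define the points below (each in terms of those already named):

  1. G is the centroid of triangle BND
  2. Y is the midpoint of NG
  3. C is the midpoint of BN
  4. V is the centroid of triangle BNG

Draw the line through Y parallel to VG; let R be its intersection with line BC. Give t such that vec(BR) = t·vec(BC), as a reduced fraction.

t = 3/2

Assign B = (0, 0), N = (1, 0), D = (0, 1) — the answer is frame-independent, so this choice is without loss of generality.
1. G is the centroid of triangle BND ⇒ G = (1/3, 1/3)
2. Y is the midpoint of NG ⇒ Y = (2/3, 1/6)
3. C is the midpoint of BN ⇒ C = (1/2, 0)
4. V is the centroid of triangle BNG ⇒ V = (4/9, 1/9)
through Y parallel to VG: direction (-1/9, 2/9); meets BC at R = (3/4, 0)
R = B + t·(C−B) with t = 3/2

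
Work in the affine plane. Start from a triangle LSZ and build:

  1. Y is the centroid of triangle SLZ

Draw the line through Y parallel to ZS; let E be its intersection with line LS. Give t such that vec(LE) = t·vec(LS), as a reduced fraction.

t = 2/3

Set L = (0, 0), S = (1, 0), Z = (0, 1); any affine frame gives the same invariant.
1. Y is the centroid of triangle SLZ ⇒ Y = (1/3, 1/3)
through Y parallel to ZS: direction (1, -1); meets LS at E = (2/3, 0)
E = L + t·(S−L) with t = 2/3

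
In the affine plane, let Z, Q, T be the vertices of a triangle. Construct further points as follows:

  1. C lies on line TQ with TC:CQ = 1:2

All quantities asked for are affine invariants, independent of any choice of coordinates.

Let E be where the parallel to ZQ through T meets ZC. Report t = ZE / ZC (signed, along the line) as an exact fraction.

Set Z = (0, 0), Q = (1, 0), T = (0, 1); any affine frame gives the same invariant.
1. C lies on line TQ with TC:CQ = 1:2 ⇒ C = (1/3, 2/3)
through T parallel to ZQ: direction (1, 0); meets ZC at E = (1/2, 1)
E = Z + t·(C−Z) with t = 3/2

t = 3/2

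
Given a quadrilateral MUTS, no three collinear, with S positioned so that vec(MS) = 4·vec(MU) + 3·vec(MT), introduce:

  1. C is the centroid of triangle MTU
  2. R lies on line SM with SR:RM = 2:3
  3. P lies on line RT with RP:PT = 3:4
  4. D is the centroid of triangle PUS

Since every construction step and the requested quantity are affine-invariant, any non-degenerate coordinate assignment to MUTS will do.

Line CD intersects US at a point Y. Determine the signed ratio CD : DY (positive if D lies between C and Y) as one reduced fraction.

CD:DY = 67/38

Work in coordinates with M = (0, 0), U = (1, 0), T = (0, 1), S = (4, 3).
1. C is the centroid of triangle MTU ⇒ C = (1/3, 1/3)
2. R lies on line SM with SR:RM = 2:3 ⇒ R = (12/5, 9/5)
3. P lies on line RT with RP:PT = 3:4 ⇒ P = (48/35, 51/35)
4. D is the centroid of triangle PUS ⇒ D = (223/105, 52/35)
line CD meets US at Y = (631/201, 430/201)
D = C + t·(Y−C) with t = 67/105, so CD:DY = 67/105:38/105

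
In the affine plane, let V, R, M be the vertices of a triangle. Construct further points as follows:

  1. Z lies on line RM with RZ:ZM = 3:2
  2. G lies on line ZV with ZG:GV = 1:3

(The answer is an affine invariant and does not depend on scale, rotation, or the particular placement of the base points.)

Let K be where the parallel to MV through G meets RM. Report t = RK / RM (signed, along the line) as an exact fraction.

Set V = (0, 0), R = (1, 0), M = (0, 1); any affine frame gives the same invariant.
1. Z lies on line RM with RZ:ZM = 3:2 ⇒ Z = (2/5, 3/5)
2. G lies on line ZV with ZG:GV = 1:3 ⇒ G = (3/10, 9/20)
through G parallel to MV: direction (0, -1); meets RM at K = (3/10, 7/10)
K = R + t·(M−R) with t = 7/10

t = 7/10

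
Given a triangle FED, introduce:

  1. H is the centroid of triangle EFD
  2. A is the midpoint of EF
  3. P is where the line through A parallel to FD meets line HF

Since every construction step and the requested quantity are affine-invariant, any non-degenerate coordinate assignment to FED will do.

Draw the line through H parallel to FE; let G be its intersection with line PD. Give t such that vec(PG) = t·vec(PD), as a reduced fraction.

t = -1/3

Assign F = (0, 0), E = (1, 0), D = (0, 1) — the answer is frame-independent, so this choice is without loss of generality.
1. H is the centroid of triangle EFD ⇒ H = (1/3, 1/3)
2. A is the midpoint of EF ⇒ A = (1/2, 0)
3. P is where the line through A parallel to FD meets line HF ⇒ P = (1/2, 1/2)
through H parallel to FE: direction (1, 0); meets PD at G = (2/3, 1/3)
G = P + t·(D−P) with t = -1/3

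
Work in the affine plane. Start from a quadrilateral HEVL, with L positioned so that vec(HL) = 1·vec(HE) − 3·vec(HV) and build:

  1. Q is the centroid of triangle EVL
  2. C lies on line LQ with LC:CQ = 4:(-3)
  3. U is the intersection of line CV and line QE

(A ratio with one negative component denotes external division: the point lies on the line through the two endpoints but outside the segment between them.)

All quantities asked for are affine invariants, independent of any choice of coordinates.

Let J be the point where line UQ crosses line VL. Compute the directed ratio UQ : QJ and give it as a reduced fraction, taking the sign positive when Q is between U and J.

Assign H = (0, 0), E = (1, 0), V = (0, 1), L = (1, -3) — the answer is frame-independent, so this choice is without loss of generality.
1. Q is the centroid of triangle EVL ⇒ Q = (2/3, -2/3)
2. C lies on line LQ with LC:CQ = 4:(-3) ⇒ C = (-1/3, 19/3)
3. U is the intersection of line CV and line QE ⇒ U = (1/6, -5/3)
line UQ meets VL at J = (1/2, -1)
Q = U + t·(J−U) with t = 3/2, so UQ:QJ = 3/2:-1/2

UQ:QJ = -3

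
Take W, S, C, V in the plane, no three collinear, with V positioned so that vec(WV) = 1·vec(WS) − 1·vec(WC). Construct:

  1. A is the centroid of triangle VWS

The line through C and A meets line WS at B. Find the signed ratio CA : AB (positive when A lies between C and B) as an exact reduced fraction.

Choose coordinates W = (0, 0), S = (1, 0), C = (0, 1), V = (1, -1).
1. A is the centroid of triangle VWS ⇒ A = (2/3, -1/3)
line CA meets WS at B = (1/2, 0)
A = C + t·(B−C) with t = 4/3, so CA:AB = 4/3:-1/3

CA:AB = -4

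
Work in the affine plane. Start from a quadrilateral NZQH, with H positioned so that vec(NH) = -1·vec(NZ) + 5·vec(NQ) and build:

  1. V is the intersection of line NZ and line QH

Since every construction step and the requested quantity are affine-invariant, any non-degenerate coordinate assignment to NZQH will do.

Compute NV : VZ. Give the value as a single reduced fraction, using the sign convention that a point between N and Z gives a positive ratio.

Choose coordinates N = (0, 0), Z = (1, 0), Q = (0, 1), H = (-1, 5).
1. V is the intersection of line NZ and line QH ⇒ V = (1/4, 0)
V = N + t·(Z−N) with t = 1/4, so NV:VZ = t:(1−t) = 1/4:3/4

NV:VZ = 1/3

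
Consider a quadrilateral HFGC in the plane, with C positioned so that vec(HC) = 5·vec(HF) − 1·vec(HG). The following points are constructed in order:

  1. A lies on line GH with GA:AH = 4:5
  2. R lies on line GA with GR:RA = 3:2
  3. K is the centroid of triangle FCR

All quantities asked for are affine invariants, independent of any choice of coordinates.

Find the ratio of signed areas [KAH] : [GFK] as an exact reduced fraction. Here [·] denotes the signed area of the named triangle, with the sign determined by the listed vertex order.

[KAH]:[GFK] = 50/41

Work in coordinates with H = (0, 0), F = (1, 0), G = (0, 1), C = (5, -1).
1. A lies on line GH with GA:AH = 4:5 ⇒ A = (0, 5/9)
2. R lies on line GA with GR:RA = 3:2 ⇒ R = (0, 11/15)
3. K is the centroid of triangle FCR ⇒ K = (2, -4/45)
2·[KAH] = 10/9, 2·[GFK] = 41/45
[KAH]:[GFK] = 10/9:41/45 = 50/41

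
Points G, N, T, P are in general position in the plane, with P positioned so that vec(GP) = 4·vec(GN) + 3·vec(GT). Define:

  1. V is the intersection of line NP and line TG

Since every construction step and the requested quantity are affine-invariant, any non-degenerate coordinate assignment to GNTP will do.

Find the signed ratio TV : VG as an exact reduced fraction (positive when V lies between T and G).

Choose coordinates G = (0, 0), N = (1, 0), T = (0, 1), P = (4, 3).
1. V is the intersection of line NP and line TG ⇒ V = (0, -1)
V = T + t·(G−T) with t = 2, so TV:VG = t:(1−t) = 2:-1

TV:VG = -2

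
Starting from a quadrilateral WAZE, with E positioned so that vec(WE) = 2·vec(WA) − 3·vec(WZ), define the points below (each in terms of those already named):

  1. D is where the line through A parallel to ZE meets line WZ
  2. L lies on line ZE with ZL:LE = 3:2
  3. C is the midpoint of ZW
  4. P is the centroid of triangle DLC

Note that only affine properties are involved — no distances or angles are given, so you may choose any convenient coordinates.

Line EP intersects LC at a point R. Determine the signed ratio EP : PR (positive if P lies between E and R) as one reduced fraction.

EP:PR = -5/3

Assign W = (0, 0), A = (1, 0), Z = (0, 1), E = (2, -3) — the answer is frame-independent, so this choice is without loss of generality.
1. D is where the line through A parallel to ZE meets line WZ ⇒ D = (0, 2)
2. L lies on line ZE with ZL:LE = 3:2 ⇒ L = (6/5, -7/5)
3. C is the midpoint of ZW ⇒ C = (0, 1/2)
4. P is the centroid of triangle DLC ⇒ P = (2/5, 11/30)
line EP meets LC at R = (34/25, -124/75)
P = E + t·(R−E) with t = 5/2, so EP:PR = 5/2:-3/2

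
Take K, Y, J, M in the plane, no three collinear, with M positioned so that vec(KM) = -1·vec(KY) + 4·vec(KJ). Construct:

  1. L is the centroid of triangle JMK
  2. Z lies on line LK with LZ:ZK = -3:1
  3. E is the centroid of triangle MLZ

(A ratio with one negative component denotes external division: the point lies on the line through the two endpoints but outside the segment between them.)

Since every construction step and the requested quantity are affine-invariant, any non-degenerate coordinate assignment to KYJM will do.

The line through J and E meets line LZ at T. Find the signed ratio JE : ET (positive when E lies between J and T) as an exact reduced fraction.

JE:ET = -4

Work in coordinates with K = (0, 0), Y = (1, 0), J = (0, 1), M = (-1, 4).
1. L is the centroid of triangle JMK ⇒ L = (-1/3, 5/3)
2. Z lies on line LK with LZ:ZK = -3:1 ⇒ Z = (1/6, -5/6)
3. E is the centroid of triangle MLZ ⇒ E = (-7/18, 29/18)
line JE meets LZ at T = (-7/24, 35/24)
E = J + t·(T−J) with t = 4/3, so JE:ET = 4/3:-1/3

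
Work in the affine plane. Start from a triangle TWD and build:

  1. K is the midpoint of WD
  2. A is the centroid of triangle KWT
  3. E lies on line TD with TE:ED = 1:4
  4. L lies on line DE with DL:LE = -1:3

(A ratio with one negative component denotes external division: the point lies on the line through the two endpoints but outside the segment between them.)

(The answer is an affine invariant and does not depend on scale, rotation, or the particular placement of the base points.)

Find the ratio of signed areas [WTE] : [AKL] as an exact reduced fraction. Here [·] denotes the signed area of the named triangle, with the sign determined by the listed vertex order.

[WTE]:[AKL] = -6/5

Choose coordinates T = (0, 0), W = (1, 0), D = (0, 1).
1. K is the midpoint of WD ⇒ K = (1/2, 1/2)
2. A is the centroid of triangle KWT ⇒ A = (1/2, 1/6)
3. E lies on line TD with TE:ED = 1:4 ⇒ E = (0, 1/5)
4. L lies on line DE with DL:LE = -1:3 ⇒ L = (0, 7/5)
2·[WTE] = -1/5, 2·[AKL] = 1/6
[WTE]:[AKL] = -1/5:1/6 = -6/5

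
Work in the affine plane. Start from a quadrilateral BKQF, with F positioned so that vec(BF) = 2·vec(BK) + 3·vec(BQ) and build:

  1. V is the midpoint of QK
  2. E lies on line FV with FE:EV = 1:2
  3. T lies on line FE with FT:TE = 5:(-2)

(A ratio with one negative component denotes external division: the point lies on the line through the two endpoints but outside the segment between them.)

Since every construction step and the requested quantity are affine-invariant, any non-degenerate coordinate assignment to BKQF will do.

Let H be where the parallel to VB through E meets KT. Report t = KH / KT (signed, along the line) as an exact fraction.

t = 15/13

Set B = (0, 0), K = (1, 0), Q = (0, 1), F = (2, 3); any affine frame gives the same invariant.
1. V is the midpoint of QK ⇒ V = (1/2, 1/2)
2. E lies on line FV with FE:EV = 1:2 ⇒ E = (3/2, 13/6)
3. T lies on line FE with FT:TE = 5:(-2) ⇒ T = (7/6, 29/18)
through E parallel to VB: direction (-1/2, -1/2); meets KT at H = (31/26, 145/78)
H = K + t·(T−K) with t = 15/13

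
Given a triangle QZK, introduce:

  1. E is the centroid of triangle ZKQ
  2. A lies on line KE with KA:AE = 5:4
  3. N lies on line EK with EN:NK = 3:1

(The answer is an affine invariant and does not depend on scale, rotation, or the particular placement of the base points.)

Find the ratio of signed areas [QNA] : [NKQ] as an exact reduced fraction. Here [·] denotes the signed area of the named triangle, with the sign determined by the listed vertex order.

Assign Q = (0, 0), Z = (1, 0), K = (0, 1) — the answer is frame-independent, so this choice is without loss of generality.
1. E is the centroid of triangle ZKQ ⇒ E = (1/3, 1/3)
2. A lies on line KE with KA:AE = 5:4 ⇒ A = (5/27, 17/27)
3. N lies on line EK with EN:NK = 3:1 ⇒ N = (1/12, 5/6)
2·[QNA] = -11/108, 2·[NKQ] = 1/12
[QNA]:[NKQ] = -11/108:1/12 = -11/9

[QNA]:[NKQ] = -11/9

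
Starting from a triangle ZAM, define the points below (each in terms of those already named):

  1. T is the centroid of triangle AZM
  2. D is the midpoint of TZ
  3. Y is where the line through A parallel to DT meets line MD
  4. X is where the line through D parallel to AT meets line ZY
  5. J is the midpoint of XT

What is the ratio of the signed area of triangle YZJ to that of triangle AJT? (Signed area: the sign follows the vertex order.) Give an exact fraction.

[YZJ]:[AJT] = 2

Choose coordinates Z = (0, 0), A = (1, 0), M = (0, 1).
1. T is the centroid of triangle AZM ⇒ T = (1/3, 1/3)
2. D is the midpoint of TZ ⇒ D = (1/6, 1/6)
3. Y is where the line through A parallel to DT meets line MD ⇒ Y = (1/3, -2/3)
4. X is where the line through D parallel to AT meets line ZY ⇒ X = (-1/6, 1/3)
5. J is the midpoint of XT ⇒ J = (1/12, 1/3)
2·[YZJ] = -1/6, 2·[AJT] = -1/12
[YZJ]:[AJT] = -1/6:-1/12 = 2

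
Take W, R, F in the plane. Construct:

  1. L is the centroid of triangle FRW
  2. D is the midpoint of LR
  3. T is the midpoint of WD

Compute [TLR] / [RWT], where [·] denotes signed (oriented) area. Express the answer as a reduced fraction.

[TLR]:[RWT] = 2

Assign W = (0, 0), R = (1, 0), F = (0, 1) — the answer is frame-independent, so this choice is without loss of generality.
1. L is the centroid of triangle FRW ⇒ L = (1/3, 1/3)
2. D is the midpoint of LR ⇒ D = (2/3, 1/6)
3. T is the midpoint of WD ⇒ T = (1/3, 1/12)
2·[TLR] = -1/6, 2·[RWT] = -1/12
[TLR]:[RWT] = -1/6:-1/12 = 2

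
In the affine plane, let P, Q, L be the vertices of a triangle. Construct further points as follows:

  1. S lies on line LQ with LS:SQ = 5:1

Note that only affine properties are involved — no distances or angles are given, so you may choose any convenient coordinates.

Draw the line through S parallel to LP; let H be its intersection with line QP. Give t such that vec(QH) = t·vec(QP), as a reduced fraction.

Set P = (0, 0), Q = (1, 0), L = (0, 1); any affine frame gives the same invariant.
1. S lies on line LQ with LS:SQ = 5:1 ⇒ S = (5/6, 1/6)
through S parallel to LP: direction (0, -1); meets QP at H = (5/6, 0)
H = Q + t·(P−Q) with t = 1/6

t = 1/6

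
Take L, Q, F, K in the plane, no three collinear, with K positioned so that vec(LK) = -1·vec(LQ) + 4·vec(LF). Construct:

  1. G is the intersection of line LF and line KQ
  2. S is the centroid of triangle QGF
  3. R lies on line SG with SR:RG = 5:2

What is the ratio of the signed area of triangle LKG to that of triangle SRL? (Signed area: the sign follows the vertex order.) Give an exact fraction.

Set L = (0, 0), Q = (1, 0), F = (0, 1), K = (-1, 4); any affine frame gives the same invariant.
1. G is the intersection of line LF and line KQ ⇒ G = (0, 2)
2. S is the centroid of triangle QGF ⇒ S = (1/3, 1)
3. R lies on line SG with SR:RG = 5:2 ⇒ R = (2/21, 12/7)
2·[LKG] = -2, 2·[SRL] = 10/21
[LKG]:[SRL] = -2:10/21 = -21/5

[LKG]:[SRL] = -21/5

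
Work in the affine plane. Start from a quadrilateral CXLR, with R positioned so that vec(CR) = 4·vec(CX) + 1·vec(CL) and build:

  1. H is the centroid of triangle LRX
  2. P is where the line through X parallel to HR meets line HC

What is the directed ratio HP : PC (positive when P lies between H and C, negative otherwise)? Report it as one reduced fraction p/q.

Set C = (0, 0), X = (1, 0), L = (0, 1), R = (4, 1); any affine frame gives the same invariant.
1. H is the centroid of triangle LRX ⇒ H = (5/3, 2/3)
2. P is where the line through X parallel to HR meets line HC ⇒ P = (-5/9, -2/9)
P = H + t·(C−H) with t = 4/3, so HP:PC = t:(1−t) = 4/3:-1/3

HP:PC = -4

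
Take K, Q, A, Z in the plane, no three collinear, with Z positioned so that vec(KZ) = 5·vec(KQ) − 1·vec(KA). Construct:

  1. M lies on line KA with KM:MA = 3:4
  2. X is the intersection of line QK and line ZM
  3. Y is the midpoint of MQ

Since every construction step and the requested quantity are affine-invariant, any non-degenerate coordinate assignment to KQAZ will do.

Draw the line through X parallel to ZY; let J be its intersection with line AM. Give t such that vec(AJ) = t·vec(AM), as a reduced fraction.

t = 25/24

Work in coordinates with K = (0, 0), Q = (1, 0), A = (0, 1), Z = (5, -1).
1. M lies on line KA with KM:MA = 3:4 ⇒ M = (0, 3/7)
2. X is the intersection of line QK and line ZM ⇒ X = (3/2, 0)
3. Y is the midpoint of MQ ⇒ Y = (1/2, 3/14)
through X parallel to ZY: direction (-9/2, 17/14); meets AM at J = (0, 17/42)
J = A + t·(M−A) with t = 25/24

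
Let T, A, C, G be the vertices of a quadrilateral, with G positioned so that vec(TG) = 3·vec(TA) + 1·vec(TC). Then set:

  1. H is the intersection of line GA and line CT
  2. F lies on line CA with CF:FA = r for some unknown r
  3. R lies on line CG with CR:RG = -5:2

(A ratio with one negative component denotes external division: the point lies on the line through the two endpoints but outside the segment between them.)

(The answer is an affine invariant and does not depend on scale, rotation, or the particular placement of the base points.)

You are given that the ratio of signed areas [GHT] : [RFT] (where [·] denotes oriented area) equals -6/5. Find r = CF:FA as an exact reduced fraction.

Assign T = (0, 0), A = (1, 0), C = (0, 1), G = (3, 1) — the answer is frame-independent, so this choice is without loss of generality.
1. H is the intersection of line GA and line CT ⇒ H = (0, -1/2)
2. With CF:FA = r, write λ = r/(r+1) so F = C + λ·(A−C); F is affine-linear in λ
3. R lies on line CG with CR:RG = -5:2 ⇒ R = (5, 1)
Every point depending on F is an affine combination of F and λ-independent points, so each such coordinate is linear in λ; the λ² term in each signed area is a multiple of (A−C)×(A−C) = 0, so 2·[GHT] and 2·[RFT] are each linear in λ. Evaluating at λ=0 and λ=1:
  2·[GHT] = -3/2,   2·[RFT] = -6·λ + 5
So [GHT]:[RFT] = (-3/2) / (-6·λ + 5). Setting this equal to -6/5:
  -3/2 = -6/5·(-6·λ + 5)  ⇒  λ = 5/8
Then r = λ/(1−λ) = (5/8)/(3/8) = 5/3. Check: with r = 5/3, F = (5/8, 3/8) and [GHT]:[RFT] = -6/5 as required.

r = 5/3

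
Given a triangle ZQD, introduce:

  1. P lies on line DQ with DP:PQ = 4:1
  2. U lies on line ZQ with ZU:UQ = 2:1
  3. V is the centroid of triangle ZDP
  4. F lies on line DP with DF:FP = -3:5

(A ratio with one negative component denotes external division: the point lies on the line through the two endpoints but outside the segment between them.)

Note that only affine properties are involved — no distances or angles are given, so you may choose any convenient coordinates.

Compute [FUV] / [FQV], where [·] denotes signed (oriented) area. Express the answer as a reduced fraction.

[FUV]:[FQV] = 2/11

Work in coordinates with Z = (0, 0), Q = (1, 0), D = (0, 1).
1. P lies on line DQ with DP:PQ = 4:1 ⇒ P = (4/5, 1/5)
2. U lies on line ZQ with ZU:UQ = 2:1 ⇒ U = (2/3, 0)
3. V is the centroid of triangle ZDP ⇒ V = (4/15, 2/5)
4. F lies on line DP with DF:FP = -3:5 ⇒ F = (-6/5, 11/5)
2·[FUV] = -2/15, 2·[FQV] = -11/15
[FUV]:[FQV] = -2/15:-11/15 = 2/11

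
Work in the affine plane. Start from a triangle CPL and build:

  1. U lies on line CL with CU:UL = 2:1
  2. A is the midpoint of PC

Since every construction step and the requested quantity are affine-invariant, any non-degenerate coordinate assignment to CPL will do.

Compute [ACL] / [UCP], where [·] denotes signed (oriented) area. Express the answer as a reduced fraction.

Choose coordinates C = (0, 0), P = (1, 0), L = (0, 1).
1. U lies on line CL with CU:UL = 2:1 ⇒ U = (0, 2/3)
2. A is the midpoint of PC ⇒ A = (1/2, 0)
2·[ACL] = -1/2, 2·[UCP] = 2/3
[ACL]:[UCP] = -1/2:2/3 = -3/4

[ACL]:[UCP] = -3/4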